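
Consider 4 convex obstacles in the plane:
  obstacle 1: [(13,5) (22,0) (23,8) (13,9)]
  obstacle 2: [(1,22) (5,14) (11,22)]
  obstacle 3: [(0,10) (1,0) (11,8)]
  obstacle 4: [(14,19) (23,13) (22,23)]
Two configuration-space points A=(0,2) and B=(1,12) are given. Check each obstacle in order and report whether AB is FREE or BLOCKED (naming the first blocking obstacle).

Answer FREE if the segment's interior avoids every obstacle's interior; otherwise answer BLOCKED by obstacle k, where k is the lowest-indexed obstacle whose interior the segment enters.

Obstacle 1 [(13,5) (22,0) (23,8) (13,9)]:
  edge (13,5)–(22,0): clear
  edge (22,0)–(23,8): clear
  edge (23,8)–(13,9): clear
  edge (13,9)–(13,5): clear
  midpoint (1/2,7) outside
  → clear
Obstacle 2 [(1,22) (5,14) (11,22)]:
  edge (1,22)–(5,14): clear
  edge (5,14)–(11,22): clear
  edge (11,22)–(1,22): clear
  midpoint (1/2,7) outside
  → clear
Obstacle 3 [(0,10) (1,0) (11,8)]:
  edge (0,10)–(1,0): crosses AB
  edge (1,0)–(11,8): clear
  edge (11,8)–(0,10): crosses AB
  → BLOCKED
Obstacle 4 [(14,19) (23,13) (22,23)]:
  edge (14,19)–(23,13): clear
  edge (23,13)–(22,23): clear
  edge (22,23)–(14,19): clear
  midpoint (1/2,7) outside
  → clear

BLOCKED by obstacle 3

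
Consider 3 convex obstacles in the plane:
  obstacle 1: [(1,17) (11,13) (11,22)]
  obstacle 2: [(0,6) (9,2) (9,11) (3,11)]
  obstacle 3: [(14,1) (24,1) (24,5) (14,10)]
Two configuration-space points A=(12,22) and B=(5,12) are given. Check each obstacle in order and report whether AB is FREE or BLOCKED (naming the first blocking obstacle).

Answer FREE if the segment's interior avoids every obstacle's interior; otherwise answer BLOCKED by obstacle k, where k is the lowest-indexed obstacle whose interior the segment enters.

Obstacle 1 [(1,17) (11,13) (11,22)]:
  edge (1,17)–(11,13): crosses AB
  edge (11,13)–(11,22): crosses AB
  edge (11,22)–(1,17): clear
  → BLOCKED
Obstacle 2 [(0,6) (9,2) (9,11) (3,11)]:
  edge (0,6)–(9,2): clear
  edge (9,2)–(9,11): clear
  edge (9,11)–(3,11): clear
  edge (3,11)–(0,6): clear
  midpoint (17/2,17) outside
  → clear
Obstacle 3 [(14,1) (24,1) (24,5) (14,10)]:
  edge (14,1)–(24,1): clear
  edge (24,1)–(24,5): clear
  edge (24,5)–(14,10): clear
  edge (14,10)–(14,1): clear
  midpoint (17/2,17) outside
  → clear

BLOCKED by obstacle 1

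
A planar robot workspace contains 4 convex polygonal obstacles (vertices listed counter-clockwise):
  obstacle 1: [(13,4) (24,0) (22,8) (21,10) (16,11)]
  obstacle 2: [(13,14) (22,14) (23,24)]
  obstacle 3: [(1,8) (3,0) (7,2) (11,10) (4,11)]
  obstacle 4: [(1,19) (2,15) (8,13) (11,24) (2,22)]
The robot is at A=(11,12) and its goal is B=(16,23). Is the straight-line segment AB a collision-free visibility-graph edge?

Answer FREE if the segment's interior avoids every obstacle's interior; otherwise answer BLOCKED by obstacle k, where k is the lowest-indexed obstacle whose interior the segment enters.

Obstacle 1 [(13,4) (24,0) (22,8) (21,10) (16,11)]:
  edge (13,4)–(24,0): clear
  edge (24,0)–(22,8): clear
  edge (22,8)–(21,10): clear
  edge (21,10)–(16,11): clear
  edge (16,11)–(13,4): clear
  midpoint (27/2,35/2) outside
  → clear
Obstacle 2 [(13,14) (22,14) (23,24)]:
  edge (13,14)–(22,14): clear
  edge (22,14)–(23,24): clear
  edge (23,24)–(13,14): clear
  midpoint (27/2,35/2) outside
  → clear
Obstacle 3 [(1,8) (3,0) (7,2) (11,10) (4,11)]:
  edge (1,8)–(3,0): clear
  edge (3,0)–(7,2): clear
  edge (7,2)–(11,10): clear
  edge (11,10)–(4,11): clear
  edge (4,11)–(1,8): clear
  midpoint (27/2,35/2) outside
  → clear
Obstacle 4 [(1,19) (2,15) (8,13) (11,24) (2,22)]:
  edge (1,19)–(2,15): clear
  edge (2,15)–(8,13): clear
  edge (8,13)–(11,24): clear
  edge (11,24)–(2,22): clear
  edge (2,22)–(1,19): clear
  midpoint (27/2,35/2) outside
  → clear

FREE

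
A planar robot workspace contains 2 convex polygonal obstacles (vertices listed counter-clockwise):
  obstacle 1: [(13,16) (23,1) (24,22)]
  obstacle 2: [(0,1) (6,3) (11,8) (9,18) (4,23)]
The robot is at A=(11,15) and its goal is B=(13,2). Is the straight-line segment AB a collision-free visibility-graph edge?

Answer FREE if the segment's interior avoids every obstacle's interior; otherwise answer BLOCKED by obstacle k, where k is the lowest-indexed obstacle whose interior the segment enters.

FREE

Obstacle 1 [(13,16) (23,1) (24,22)]:
  edge (13,16)–(23,1): clear
  edge (23,1)–(24,22): clear
  edge (24,22)–(13,16): clear
  midpoint (12,17/2) outside
  → clear
Obstacle 2 [(0,1) (6,3) (11,8) (9,18) (4,23)]:
  edge (0,1)–(6,3): clear
  edge (6,3)–(11,8): clear
  edge (11,8)–(9,18): clear
  edge (9,18)–(4,23): clear
  edge (4,23)–(0,1): clear
  midpoint (12,17/2) outside
  → clear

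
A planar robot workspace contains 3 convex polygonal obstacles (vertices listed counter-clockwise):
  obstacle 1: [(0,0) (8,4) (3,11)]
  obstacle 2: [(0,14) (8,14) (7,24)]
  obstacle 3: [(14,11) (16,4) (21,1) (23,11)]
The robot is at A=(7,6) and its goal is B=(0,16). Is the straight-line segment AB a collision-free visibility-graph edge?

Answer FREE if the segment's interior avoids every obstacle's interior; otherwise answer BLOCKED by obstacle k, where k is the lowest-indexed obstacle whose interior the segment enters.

BLOCKED by obstacle 2

Obstacle 1 [(0,0) (8,4) (3,11)]:
  edge (0,0)–(8,4): clear
  edge (8,4)–(3,11): clear
  edge (3,11)–(0,0): clear
  midpoint (7/2,11) outside
  → clear
Obstacle 2 [(0,14) (8,14) (7,24)]:
  edge (0,14)–(8,14): crosses AB
  edge (8,14)–(7,24): clear
  edge (7,24)–(0,14): crosses AB
  → BLOCKED
Obstacle 3 [(14,11) (16,4) (21,1) (23,11)]:
  edge (14,11)–(16,4): clear
  edge (16,4)–(21,1): clear
  edge (21,1)–(23,11): clear
  edge (23,11)–(14,11): clear
  midpoint (7/2,11) outside
  → clear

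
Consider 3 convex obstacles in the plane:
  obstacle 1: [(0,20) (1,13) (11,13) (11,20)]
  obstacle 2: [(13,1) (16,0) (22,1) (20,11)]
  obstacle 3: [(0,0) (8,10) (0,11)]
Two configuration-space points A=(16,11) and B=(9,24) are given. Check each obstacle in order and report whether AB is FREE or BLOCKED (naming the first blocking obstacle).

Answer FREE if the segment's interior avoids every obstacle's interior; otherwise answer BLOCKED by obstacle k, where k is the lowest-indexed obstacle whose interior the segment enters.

Obstacle 1 [(0,20) (1,13) (11,13) (11,20)]:
  edge (0,20)–(1,13): clear
  edge (1,13)–(11,13): clear
  edge (11,13)–(11,20): clear
  edge (11,20)–(0,20): clear
  midpoint (25/2,35/2) outside
  → clear
Obstacle 2 [(13,1) (16,0) (22,1) (20,11)]:
  edge (13,1)–(16,0): clear
  edge (16,0)–(22,1): clear
  edge (22,1)–(20,11): clear
  edge (20,11)–(13,1): clear
  midpoint (25/2,35/2) outside
  → clear
Obstacle 3 [(0,0) (8,10) (0,11)]:
  edge (0,0)–(8,10): clear
  edge (8,10)–(0,11): clear
  edge (0,11)–(0,0): clear
  midpoint (25/2,35/2) outside
  → clear

FREE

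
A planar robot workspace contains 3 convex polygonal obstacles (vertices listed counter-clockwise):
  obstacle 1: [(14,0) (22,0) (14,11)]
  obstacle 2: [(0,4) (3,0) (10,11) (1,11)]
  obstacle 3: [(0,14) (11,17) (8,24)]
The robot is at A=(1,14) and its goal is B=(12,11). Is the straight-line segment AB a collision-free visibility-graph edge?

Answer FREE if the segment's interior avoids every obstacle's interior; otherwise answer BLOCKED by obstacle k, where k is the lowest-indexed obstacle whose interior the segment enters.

FREE

Obstacle 1 [(14,0) (22,0) (14,11)]:
  edge (14,0)–(22,0): clear
  edge (22,0)–(14,11): clear
  edge (14,11)–(14,0): clear
  midpoint (13/2,25/2) outside
  → clear
Obstacle 2 [(0,4) (3,0) (10,11) (1,11)]:
  edge (0,4)–(3,0): clear
  edge (3,0)–(10,11): clear
  edge (10,11)–(1,11): clear
  edge (1,11)–(0,4): clear
  midpoint (13/2,25/2) outside
  → clear
Obstacle 3 [(0,14) (11,17) (8,24)]:
  edge (0,14)–(11,17): clear
  edge (11,17)–(8,24): clear
  edge (8,24)–(0,14): clear
  midpoint (13/2,25/2) outside
  → clear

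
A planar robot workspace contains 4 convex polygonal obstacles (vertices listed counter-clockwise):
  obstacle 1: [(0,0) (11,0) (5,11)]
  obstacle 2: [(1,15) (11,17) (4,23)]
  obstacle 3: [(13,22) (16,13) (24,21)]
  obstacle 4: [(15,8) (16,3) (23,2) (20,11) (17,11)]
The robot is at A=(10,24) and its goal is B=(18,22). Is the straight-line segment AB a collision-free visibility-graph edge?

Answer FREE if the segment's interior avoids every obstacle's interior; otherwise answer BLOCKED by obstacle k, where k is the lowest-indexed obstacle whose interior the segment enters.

FREE

Obstacle 1 [(0,0) (11,0) (5,11)]:
  edge (0,0)–(11,0): clear
  edge (11,0)–(5,11): clear
  edge (5,11)–(0,0): clear
  midpoint (14,23) outside
  → clear
Obstacle 2 [(1,15) (11,17) (4,23)]:
  edge (1,15)–(11,17): clear
  edge (11,17)–(4,23): clear
  edge (4,23)–(1,15): clear
  midpoint (14,23) outside
  → clear
Obstacle 3 [(13,22) (16,13) (24,21)]:
  edge (13,22)–(16,13): clear
  edge (16,13)–(24,21): clear
  edge (24,21)–(13,22): clear
  midpoint (14,23) outside
  → clear
Obstacle 4 [(15,8) (16,3) (23,2) (20,11) (17,11)]:
  edge (15,8)–(16,3): clear
  edge (16,3)–(23,2): clear
  edge (23,2)–(20,11): clear
  edge (20,11)–(17,11): clear
  edge (17,11)–(15,8): clear
  midpoint (14,23) outside
  → clear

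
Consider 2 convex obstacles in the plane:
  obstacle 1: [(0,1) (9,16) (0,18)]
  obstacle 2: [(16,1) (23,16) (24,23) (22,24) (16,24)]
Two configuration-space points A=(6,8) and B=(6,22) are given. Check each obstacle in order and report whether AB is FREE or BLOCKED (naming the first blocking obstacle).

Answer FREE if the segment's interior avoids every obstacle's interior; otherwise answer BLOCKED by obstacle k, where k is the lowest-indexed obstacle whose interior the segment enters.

BLOCKED by obstacle 1

Obstacle 1 [(0,1) (9,16) (0,18)]:
  edge (0,1)–(9,16): crosses AB
  edge (9,16)–(0,18): crosses AB
  edge (0,18)–(0,1): clear
  → BLOCKED
Obstacle 2 [(16,1) (23,16) (24,23) (22,24) (16,24)]:
  edge (16,1)–(23,16): clear
  edge (23,16)–(24,23): clear
  edge (24,23)–(22,24): clear
  edge (22,24)–(16,24): clear
  edge (16,24)–(16,1): clear
  midpoint (6,15) outside
  → clear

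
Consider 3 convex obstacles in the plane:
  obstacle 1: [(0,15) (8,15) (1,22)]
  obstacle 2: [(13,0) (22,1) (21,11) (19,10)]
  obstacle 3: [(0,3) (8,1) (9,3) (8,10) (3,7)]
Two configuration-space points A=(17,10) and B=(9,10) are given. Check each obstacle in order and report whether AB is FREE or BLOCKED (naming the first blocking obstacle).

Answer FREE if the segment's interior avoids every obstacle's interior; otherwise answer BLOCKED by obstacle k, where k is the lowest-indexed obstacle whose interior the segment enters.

Obstacle 1 [(0,15) (8,15) (1,22)]:
  edge (0,15)–(8,15): clear
  edge (8,15)–(1,22): clear
  edge (1,22)–(0,15): clear
  midpoint (13,10) outside
  → clear
Obstacle 2 [(13,0) (22,1) (21,11) (19,10)]:
  edge (13,0)–(22,1): clear
  edge (22,1)–(21,11): clear
  edge (21,11)–(19,10): clear
  edge (19,10)–(13,0): clear
  midpoint (13,10) outside
  → clear
Obstacle 3 [(0,3) (8,1) (9,3) (8,10) (3,7)]:
  edge (0,3)–(8,1): clear
  edge (8,1)–(9,3): clear
  edge (9,3)–(8,10): clear
  edge (8,10)–(3,7): clear
  edge (3,7)–(0,3): clear
  midpoint (13,10) outside
  → clear

FREE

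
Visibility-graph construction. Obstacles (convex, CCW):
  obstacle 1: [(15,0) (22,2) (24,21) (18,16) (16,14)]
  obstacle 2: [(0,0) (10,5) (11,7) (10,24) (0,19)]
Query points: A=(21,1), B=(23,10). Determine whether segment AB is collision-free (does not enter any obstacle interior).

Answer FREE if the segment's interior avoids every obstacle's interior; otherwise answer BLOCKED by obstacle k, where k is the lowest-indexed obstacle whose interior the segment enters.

BLOCKED by obstacle 1

Obstacle 1 [(15,0) (22,2) (24,21) (18,16) (16,14)]:
  edge (15,0)–(22,2): crosses AB
  edge (22,2)–(24,21): crosses AB
  edge (24,21)–(18,16): clear
  edge (18,16)–(16,14): clear
  edge (16,14)–(15,0): clear
  → BLOCKED
Obstacle 2 [(0,0) (10,5) (11,7) (10,24) (0,19)]:
  edge (0,0)–(10,5): clear
  edge (10,5)–(11,7): clear
  edge (11,7)–(10,24): clear
  edge (10,24)–(0,19): clear
  edge (0,19)–(0,0): clear
  midpoint (22,11/2) outside
  → clear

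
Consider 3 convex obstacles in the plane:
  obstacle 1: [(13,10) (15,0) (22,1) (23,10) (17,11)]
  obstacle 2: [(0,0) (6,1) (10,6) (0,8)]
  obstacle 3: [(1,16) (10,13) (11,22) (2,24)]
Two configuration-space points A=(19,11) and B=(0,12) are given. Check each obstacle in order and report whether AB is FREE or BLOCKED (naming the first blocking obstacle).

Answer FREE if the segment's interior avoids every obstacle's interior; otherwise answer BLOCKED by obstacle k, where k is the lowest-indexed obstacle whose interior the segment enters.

Obstacle 1 [(13,10) (15,0) (22,1) (23,10) (17,11)]:
  edge (13,10)–(15,0): clear
  edge (15,0)–(22,1): clear
  edge (22,1)–(23,10): clear
  edge (23,10)–(17,11): clear
  edge (17,11)–(13,10): clear
  midpoint (19/2,23/2) outside
  → clear
Obstacle 2 [(0,0) (6,1) (10,6) (0,8)]:
  edge (0,0)–(6,1): clear
  edge (6,1)–(10,6): clear
  edge (10,6)–(0,8): clear
  edge (0,8)–(0,0): clear
  midpoint (19/2,23/2) outside
  → clear
Obstacle 3 [(1,16) (10,13) (11,22) (2,24)]:
  edge (1,16)–(10,13): clear
  edge (10,13)–(11,22): clear
  edge (11,22)–(2,24): clear
  edge (2,24)–(1,16): clear
  midpoint (19/2,23/2) outside
  → clear

FREE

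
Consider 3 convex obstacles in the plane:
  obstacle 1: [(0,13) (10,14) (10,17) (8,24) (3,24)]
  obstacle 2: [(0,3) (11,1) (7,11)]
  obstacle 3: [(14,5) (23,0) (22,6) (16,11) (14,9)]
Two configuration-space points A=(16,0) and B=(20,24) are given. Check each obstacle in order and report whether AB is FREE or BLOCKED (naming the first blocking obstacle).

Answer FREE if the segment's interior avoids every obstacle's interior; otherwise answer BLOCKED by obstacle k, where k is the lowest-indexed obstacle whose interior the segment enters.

Obstacle 1 [(0,13) (10,14) (10,17) (8,24) (3,24)]:
  edge (0,13)–(10,14): clear
  edge (10,14)–(10,17): clear
  edge (10,17)–(8,24): clear
  edge (8,24)–(3,24): clear
  edge (3,24)–(0,13): clear
  midpoint (18,12) outside
  → clear
Obstacle 2 [(0,3) (11,1) (7,11)]:
  edge (0,3)–(11,1): clear
  edge (11,1)–(7,11): clear
  edge (7,11)–(0,3): clear
  midpoint (18,12) outside
  → clear
Obstacle 3 [(14,5) (23,0) (22,6) (16,11) (14,9)]:
  edge (14,5)–(23,0): crosses AB
  edge (23,0)–(22,6): clear
  edge (22,6)–(16,11): crosses AB
  edge (16,11)–(14,9): clear
  edge (14,9)–(14,5): clear
  → BLOCKED

BLOCKED by obstacle 3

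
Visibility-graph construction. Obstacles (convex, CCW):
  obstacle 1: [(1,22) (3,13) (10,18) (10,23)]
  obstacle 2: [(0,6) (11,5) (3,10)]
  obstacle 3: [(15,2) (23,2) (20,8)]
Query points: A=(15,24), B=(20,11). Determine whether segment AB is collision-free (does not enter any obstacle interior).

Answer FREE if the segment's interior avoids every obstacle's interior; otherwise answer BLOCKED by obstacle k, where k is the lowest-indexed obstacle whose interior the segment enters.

FREE

Obstacle 1 [(1,22) (3,13) (10,18) (10,23)]:
  edge (1,22)–(3,13): clear
  edge (3,13)–(10,18): clear
  edge (10,18)–(10,23): clear
  edge (10,23)–(1,22): clear
  midpoint (35/2,35/2) outside
  → clear
Obstacle 2 [(0,6) (11,5) (3,10)]:
  edge (0,6)–(11,5): clear
  edge (11,5)–(3,10): clear
  edge (3,10)–(0,6): clear
  midpoint (35/2,35/2) outside
  → clear
Obstacle 3 [(15,2) (23,2) (20,8)]:
  edge (15,2)–(23,2): clear
  edge (23,2)–(20,8): clear
  edge (20,8)–(15,2): clear
  midpoint (35/2,35/2) outside
  → clear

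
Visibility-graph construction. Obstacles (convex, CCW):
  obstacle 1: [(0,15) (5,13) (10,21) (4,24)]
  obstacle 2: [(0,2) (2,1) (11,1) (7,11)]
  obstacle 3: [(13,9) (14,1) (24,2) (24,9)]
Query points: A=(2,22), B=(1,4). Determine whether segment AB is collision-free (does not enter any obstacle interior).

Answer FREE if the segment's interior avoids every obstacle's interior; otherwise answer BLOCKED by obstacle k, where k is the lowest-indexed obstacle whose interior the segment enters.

Obstacle 1 [(0,15) (5,13) (10,21) (4,24)]:
  edge (0,15)–(5,13): crosses AB
  edge (5,13)–(10,21): clear
  edge (10,21)–(4,24): clear
  edge (4,24)–(0,15): crosses AB
  → BLOCKED
Obstacle 2 [(0,2) (2,1) (11,1) (7,11)]:
  edge (0,2)–(2,1): clear
  edge (2,1)–(11,1): clear
  edge (11,1)–(7,11): clear
  edge (7,11)–(0,2): clear
  midpoint (3/2,13) outside
  → clear
Obstacle 3 [(13,9) (14,1) (24,2) (24,9)]:
  edge (13,9)–(14,1): clear
  edge (14,1)–(24,2): clear
  edge (24,2)–(24,9): clear
  edge (24,9)–(13,9): clear
  midpoint (3/2,13) outside
  → clear

BLOCKED by obstacle 1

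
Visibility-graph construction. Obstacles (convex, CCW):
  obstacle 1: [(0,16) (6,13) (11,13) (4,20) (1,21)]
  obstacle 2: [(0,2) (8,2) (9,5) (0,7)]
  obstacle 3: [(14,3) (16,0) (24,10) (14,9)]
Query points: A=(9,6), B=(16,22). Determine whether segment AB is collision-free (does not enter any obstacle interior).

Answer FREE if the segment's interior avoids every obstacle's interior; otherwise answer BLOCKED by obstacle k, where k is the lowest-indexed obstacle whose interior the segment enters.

FREE

Obstacle 1 [(0,16) (6,13) (11,13) (4,20) (1,21)]:
  edge (0,16)–(6,13): clear
  edge (6,13)–(11,13): clear
  edge (11,13)–(4,20): clear
  edge (4,20)–(1,21): clear
  edge (1,21)–(0,16): clear
  midpoint (25/2,14) outside
  → clear
Obstacle 2 [(0,2) (8,2) (9,5) (0,7)]:
  edge (0,2)–(8,2): clear
  edge (8,2)–(9,5): clear
  edge (9,5)–(0,7): clear
  edge (0,7)–(0,2): clear
  midpoint (25/2,14) outside
  → clear
Obstacle 3 [(14,3) (16,0) (24,10) (14,9)]:
  edge (14,3)–(16,0): clear
  edge (16,0)–(24,10): clear
  edge (24,10)–(14,9): clear
  edge (14,9)–(14,3): clear
  midpoint (25/2,14) outside
  → clear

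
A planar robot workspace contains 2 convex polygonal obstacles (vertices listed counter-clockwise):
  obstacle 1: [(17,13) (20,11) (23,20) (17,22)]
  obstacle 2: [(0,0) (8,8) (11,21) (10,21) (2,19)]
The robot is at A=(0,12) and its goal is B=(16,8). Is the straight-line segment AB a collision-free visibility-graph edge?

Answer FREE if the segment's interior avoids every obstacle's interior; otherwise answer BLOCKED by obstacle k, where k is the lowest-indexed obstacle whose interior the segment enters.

BLOCKED by obstacle 2

Obstacle 1 [(17,13) (20,11) (23,20) (17,22)]:
  edge (17,13)–(20,11): clear
  edge (20,11)–(23,20): clear
  edge (23,20)–(17,22): clear
  edge (17,22)–(17,13): clear
  midpoint (8,10) outside
  → clear
Obstacle 2 [(0,0) (8,8) (11,21) (10,21) (2,19)]:
  edge (0,0)–(8,8): clear
  edge (8,8)–(11,21): crosses AB
  edge (11,21)–(10,21): clear
  edge (10,21)–(2,19): clear
  edge (2,19)–(0,0): crosses AB
  → BLOCKED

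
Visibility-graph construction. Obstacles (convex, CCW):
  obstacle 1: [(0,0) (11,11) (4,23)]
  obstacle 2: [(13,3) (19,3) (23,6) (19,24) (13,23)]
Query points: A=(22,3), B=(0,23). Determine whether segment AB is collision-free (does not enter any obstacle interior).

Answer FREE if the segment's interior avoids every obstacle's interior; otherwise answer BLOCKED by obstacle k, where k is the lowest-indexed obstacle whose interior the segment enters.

BLOCKED by obstacle 1

Obstacle 1 [(0,0) (11,11) (4,23)]:
  edge (0,0)–(11,11): clear
  edge (11,11)–(4,23): crosses AB
  edge (4,23)–(0,0): crosses AB
  → BLOCKED
Obstacle 2 [(13,3) (19,3) (23,6) (19,24) (13,23)]:
  edge (13,3)–(19,3): clear
  edge (19,3)–(23,6): crosses AB
  edge (23,6)–(19,24): clear
  edge (19,24)–(13,23): clear
  edge (13,23)–(13,3): crosses AB
  → BLOCKED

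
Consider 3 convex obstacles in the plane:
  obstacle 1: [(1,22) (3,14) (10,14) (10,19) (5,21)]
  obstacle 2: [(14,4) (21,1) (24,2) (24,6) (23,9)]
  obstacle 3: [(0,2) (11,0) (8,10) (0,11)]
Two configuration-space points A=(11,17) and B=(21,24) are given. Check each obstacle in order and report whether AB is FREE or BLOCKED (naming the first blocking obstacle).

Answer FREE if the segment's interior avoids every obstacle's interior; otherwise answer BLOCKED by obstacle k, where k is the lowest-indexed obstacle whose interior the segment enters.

Obstacle 1 [(1,22) (3,14) (10,14) (10,19) (5,21)]:
  edge (1,22)–(3,14): clear
  edge (3,14)–(10,14): clear
  edge (10,14)–(10,19): clear
  edge (10,19)–(5,21): clear
  edge (5,21)–(1,22): clear
  midpoint (16,41/2) outside
  → clear
Obstacle 2 [(14,4) (21,1) (24,2) (24,6) (23,9)]:
  edge (14,4)–(21,1): clear
  edge (21,1)–(24,2): clear
  edge (24,2)–(24,6): clear
  edge (24,6)–(23,9): clear
  edge (23,9)–(14,4): clear
  midpoint (16,41/2) outside
  → clear
Obstacle 3 [(0,2) (11,0) (8,10) (0,11)]:
  edge (0,2)–(11,0): clear
  edge (11,0)–(8,10): clear
  edge (8,10)–(0,11): clear
  edge (0,11)–(0,2): clear
  midpoint (16,41/2) outside
  → clear

FREE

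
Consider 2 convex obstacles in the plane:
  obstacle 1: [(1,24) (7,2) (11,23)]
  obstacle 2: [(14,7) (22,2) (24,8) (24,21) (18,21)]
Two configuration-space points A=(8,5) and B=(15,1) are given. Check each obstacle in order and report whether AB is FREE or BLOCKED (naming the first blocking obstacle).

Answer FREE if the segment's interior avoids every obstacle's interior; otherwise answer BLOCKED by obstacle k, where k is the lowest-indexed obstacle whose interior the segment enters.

FREE

Obstacle 1 [(1,24) (7,2) (11,23)]:
  edge (1,24)–(7,2): clear
  edge (7,2)–(11,23): clear
  edge (11,23)–(1,24): clear
  midpoint (23/2,3) outside
  → clear
Obstacle 2 [(14,7) (22,2) (24,8) (24,21) (18,21)]:
  edge (14,7)–(22,2): clear
  edge (22,2)–(24,8): clear
  edge (24,8)–(24,21): clear
  edge (24,21)–(18,21): clear
  edge (18,21)–(14,7): clear
  midpoint (23/2,3) outside
  → clear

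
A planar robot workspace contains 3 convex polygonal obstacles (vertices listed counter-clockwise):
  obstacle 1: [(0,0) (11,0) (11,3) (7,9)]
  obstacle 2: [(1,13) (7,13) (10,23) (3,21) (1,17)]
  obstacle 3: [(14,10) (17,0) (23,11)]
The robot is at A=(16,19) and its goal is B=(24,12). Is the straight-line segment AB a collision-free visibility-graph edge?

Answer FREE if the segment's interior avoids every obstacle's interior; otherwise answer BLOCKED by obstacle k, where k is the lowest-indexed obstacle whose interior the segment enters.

FREE

Obstacle 1 [(0,0) (11,0) (11,3) (7,9)]:
  edge (0,0)–(11,0): clear
  edge (11,0)–(11,3): clear
  edge (11,3)–(7,9): clear
  edge (7,9)–(0,0): clear
  midpoint (20,31/2) outside
  → clear
Obstacle 2 [(1,13) (7,13) (10,23) (3,21) (1,17)]:
  edge (1,13)–(7,13): clear
  edge (7,13)–(10,23): clear
  edge (10,23)–(3,21): clear
  edge (3,21)–(1,17): clear
  edge (1,17)–(1,13): clear
  midpoint (20,31/2) outside
  → clear
Obstacle 3 [(14,10) (17,0) (23,11)]:
  edge (14,10)–(17,0): clear
  edge (17,0)–(23,11): clear
  edge (23,11)–(14,10): clear
  midpoint (20,31/2) outside
  → clear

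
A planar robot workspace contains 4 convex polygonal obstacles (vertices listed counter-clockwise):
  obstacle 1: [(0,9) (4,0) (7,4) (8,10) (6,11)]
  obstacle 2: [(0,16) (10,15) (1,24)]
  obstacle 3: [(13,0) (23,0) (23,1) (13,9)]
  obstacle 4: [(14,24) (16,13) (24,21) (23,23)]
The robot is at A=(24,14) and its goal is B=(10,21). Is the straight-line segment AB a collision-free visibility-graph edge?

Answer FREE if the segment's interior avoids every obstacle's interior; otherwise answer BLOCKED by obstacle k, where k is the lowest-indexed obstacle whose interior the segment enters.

BLOCKED by obstacle 4

Obstacle 1 [(0,9) (4,0) (7,4) (8,10) (6,11)]:
  edge (0,9)–(4,0): clear
  edge (4,0)–(7,4): clear
  edge (7,4)–(8,10): clear
  edge (8,10)–(6,11): clear
  edge (6,11)–(0,9): clear
  midpoint (17,35/2) outside
  → clear
Obstacle 2 [(0,16) (10,15) (1,24)]:
  edge (0,16)–(10,15): clear
  edge (10,15)–(1,24): clear
  edge (1,24)–(0,16): clear
  midpoint (17,35/2) outside
  → clear
Obstacle 3 [(13,0) (23,0) (23,1) (13,9)]:
  edge (13,0)–(23,0): clear
  edge (23,0)–(23,1): clear
  edge (23,1)–(13,9): clear
  edge (13,9)–(13,0): clear
  midpoint (17,35/2) outside
  → clear
Obstacle 4 [(14,24) (16,13) (24,21) (23,23)]:
  edge (14,24)–(16,13): crosses AB
  edge (16,13)–(24,21): crosses AB
  edge (24,21)–(23,23): clear
  edge (23,23)–(14,24): clear
  → BLOCKED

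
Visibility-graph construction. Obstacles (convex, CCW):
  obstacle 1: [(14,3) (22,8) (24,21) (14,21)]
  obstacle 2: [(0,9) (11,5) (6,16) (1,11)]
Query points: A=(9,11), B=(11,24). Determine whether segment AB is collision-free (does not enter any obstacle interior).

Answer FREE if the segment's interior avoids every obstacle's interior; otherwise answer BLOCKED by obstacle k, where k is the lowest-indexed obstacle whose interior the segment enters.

Obstacle 1 [(14,3) (22,8) (24,21) (14,21)]:
  edge (14,3)–(22,8): clear
  edge (22,8)–(24,21): clear
  edge (24,21)–(14,21): clear
  edge (14,21)–(14,3): clear
  midpoint (10,35/2) outside
  → clear
Obstacle 2 [(0,9) (11,5) (6,16) (1,11)]:
  edge (0,9)–(11,5): clear
  edge (11,5)–(6,16): clear
  edge (6,16)–(1,11): clear
  edge (1,11)–(0,9): clear
  midpoint (10,35/2) outside
  → clear

FREE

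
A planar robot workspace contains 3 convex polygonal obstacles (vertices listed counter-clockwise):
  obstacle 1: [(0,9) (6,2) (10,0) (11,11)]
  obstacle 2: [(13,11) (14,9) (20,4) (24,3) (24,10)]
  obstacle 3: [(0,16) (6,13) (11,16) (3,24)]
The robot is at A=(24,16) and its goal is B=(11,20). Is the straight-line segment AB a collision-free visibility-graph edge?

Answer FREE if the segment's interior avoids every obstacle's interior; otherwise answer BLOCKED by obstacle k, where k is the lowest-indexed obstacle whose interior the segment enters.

Obstacle 1 [(0,9) (6,2) (10,0) (11,11)]:
  edge (0,9)–(6,2): clear
  edge (6,2)–(10,0): clear
  edge (10,0)–(11,11): clear
  edge (11,11)–(0,9): clear
  midpoint (35/2,18) outside
  → clear
Obstacle 2 [(13,11) (14,9) (20,4) (24,3) (24,10)]:
  edge (13,11)–(14,9): clear
  edge (14,9)–(20,4): clear
  edge (20,4)–(24,3): clear
  edge (24,3)–(24,10): clear
  edge (24,10)–(13,11): clear
  midpoint (35/2,18) outside
  → clear
Obstacle 3 [(0,16) (6,13) (11,16) (3,24)]:
  edge (0,16)–(6,13): clear
  edge (6,13)–(11,16): clear
  edge (11,16)–(3,24): clear
  edge (3,24)–(0,16): clear
  midpoint (35/2,18) outside
  → clear

FREE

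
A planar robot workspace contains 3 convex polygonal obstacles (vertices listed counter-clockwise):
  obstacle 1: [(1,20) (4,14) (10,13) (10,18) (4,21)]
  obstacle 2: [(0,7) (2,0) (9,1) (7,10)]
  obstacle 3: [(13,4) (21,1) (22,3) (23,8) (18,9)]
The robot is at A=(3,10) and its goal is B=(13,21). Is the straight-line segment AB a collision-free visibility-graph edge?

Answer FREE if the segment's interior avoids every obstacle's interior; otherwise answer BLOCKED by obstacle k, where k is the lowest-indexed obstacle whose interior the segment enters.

Obstacle 1 [(1,20) (4,14) (10,13) (10,18) (4,21)]:
  edge (1,20)–(4,14): clear
  edge (4,14)–(10,13): crosses AB
  edge (10,13)–(10,18): crosses AB
  edge (10,18)–(4,21): clear
  edge (4,21)–(1,20): clear
  → BLOCKED
Obstacle 2 [(0,7) (2,0) (9,1) (7,10)]:
  edge (0,7)–(2,0): clear
  edge (2,0)–(9,1): clear
  edge (9,1)–(7,10): clear
  edge (7,10)–(0,7): clear
  midpoint (8,31/2) outside
  → clear
Obstacle 3 [(13,4) (21,1) (22,3) (23,8) (18,9)]:
  edge (13,4)–(21,1): clear
  edge (21,1)–(22,3): clear
  edge (22,3)–(23,8): clear
  edge (23,8)–(18,9): clear
  edge (18,9)–(13,4): clear
  midpoint (8,31/2) outside
  → clear

BLOCKED by obstacle 1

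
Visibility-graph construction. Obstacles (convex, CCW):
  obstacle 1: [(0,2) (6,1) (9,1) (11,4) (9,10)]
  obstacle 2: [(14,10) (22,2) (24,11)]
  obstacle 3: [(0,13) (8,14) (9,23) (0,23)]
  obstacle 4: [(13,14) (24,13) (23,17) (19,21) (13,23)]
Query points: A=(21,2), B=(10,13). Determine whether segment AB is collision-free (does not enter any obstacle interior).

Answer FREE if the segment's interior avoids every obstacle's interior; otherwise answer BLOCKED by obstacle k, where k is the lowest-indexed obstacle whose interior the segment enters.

Obstacle 1 [(0,2) (6,1) (9,1) (11,4) (9,10)]:
  edge (0,2)–(6,1): clear
  edge (6,1)–(9,1): clear
  edge (9,1)–(11,4): clear
  edge (11,4)–(9,10): clear
  edge (9,10)–(0,2): clear
  midpoint (31/2,15/2) outside
  → clear
Obstacle 2 [(14,10) (22,2) (24,11)]:
  edge (14,10)–(22,2): clear
  edge (22,2)–(24,11): clear
  edge (24,11)–(14,10): clear
  midpoint (31/2,15/2) outside
  → clear
Obstacle 3 [(0,13) (8,14) (9,23) (0,23)]:
  edge (0,13)–(8,14): clear
  edge (8,14)–(9,23): clear
  edge (9,23)–(0,23): clear
  edge (0,23)–(0,13): clear
  midpoint (31/2,15/2) outside
  → clear
Obstacle 4 [(13,14) (24,13) (23,17) (19,21) (13,23)]:
  edge (13,14)–(24,13): clear
  edge (24,13)–(23,17): clear
  edge (23,17)–(19,21): clear
  edge (19,21)–(13,23): clear
  edge (13,23)–(13,14): clear
  midpoint (31/2,15/2) outside
  → clear

FREE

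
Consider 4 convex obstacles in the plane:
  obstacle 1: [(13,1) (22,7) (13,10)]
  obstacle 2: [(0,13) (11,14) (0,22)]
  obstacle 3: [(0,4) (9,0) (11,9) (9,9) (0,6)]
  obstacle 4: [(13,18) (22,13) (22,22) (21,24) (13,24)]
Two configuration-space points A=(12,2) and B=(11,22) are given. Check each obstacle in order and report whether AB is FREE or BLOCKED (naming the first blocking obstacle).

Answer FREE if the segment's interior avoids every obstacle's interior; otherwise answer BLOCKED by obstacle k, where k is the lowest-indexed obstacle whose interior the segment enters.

FREE

Obstacle 1 [(13,1) (22,7) (13,10)]:
  edge (13,1)–(22,7): clear
  edge (22,7)–(13,10): clear
  edge (13,10)–(13,1): clear
  midpoint (23/2,12) outside
  → clear
Obstacle 2 [(0,13) (11,14) (0,22)]:
  edge (0,13)–(11,14): clear
  edge (11,14)–(0,22): clear
  edge (0,22)–(0,13): clear
  midpoint (23/2,12) outside
  → clear
Obstacle 3 [(0,4) (9,0) (11,9) (9,9) (0,6)]:
  edge (0,4)–(9,0): clear
  edge (9,0)–(11,9): clear
  edge (11,9)–(9,9): clear
  edge (9,9)–(0,6): clear
  edge (0,6)–(0,4): clear
  midpoint (23/2,12) outside
  → clear
Obstacle 4 [(13,18) (22,13) (22,22) (21,24) (13,24)]:
  edge (13,18)–(22,13): clear
  edge (22,13)–(22,22): clear
  edge (22,22)–(21,24): clear
  edge (21,24)–(13,24): clear
  edge (13,24)–(13,18): clear
  midpoint (23/2,12) outside
  → clear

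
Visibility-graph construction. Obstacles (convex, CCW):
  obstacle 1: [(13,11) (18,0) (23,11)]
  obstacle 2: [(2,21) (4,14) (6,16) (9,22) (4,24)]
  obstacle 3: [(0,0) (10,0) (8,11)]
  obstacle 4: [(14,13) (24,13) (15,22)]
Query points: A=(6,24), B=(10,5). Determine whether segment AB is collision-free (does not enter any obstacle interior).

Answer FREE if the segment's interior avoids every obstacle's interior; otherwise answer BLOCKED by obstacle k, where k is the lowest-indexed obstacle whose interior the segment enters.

Obstacle 1 [(13,11) (18,0) (23,11)]:
  edge (13,11)–(18,0): clear
  edge (18,0)–(23,11): clear
  edge (23,11)–(13,11): clear
  midpoint (8,29/2) outside
  → clear
Obstacle 2 [(2,21) (4,14) (6,16) (9,22) (4,24)]:
  edge (2,21)–(4,14): clear
  edge (4,14)–(6,16): clear
  edge (6,16)–(9,22): crosses AB
  edge (9,22)–(4,24): crosses AB
  edge (4,24)–(2,21): clear
  → BLOCKED
Obstacle 3 [(0,0) (10,0) (8,11)]:
  edge (0,0)–(10,0): clear
  edge (10,0)–(8,11): clear
  edge (8,11)–(0,0): clear
  midpoint (8,29/2) outside
  → clear
Obstacle 4 [(14,13) (24,13) (15,22)]:
  edge (14,13)–(24,13): clear
  edge (24,13)–(15,22): clear
  edge (15,22)–(14,13): clear
  midpoint (8,29/2) outside
  → clear

BLOCKED by obstacle 2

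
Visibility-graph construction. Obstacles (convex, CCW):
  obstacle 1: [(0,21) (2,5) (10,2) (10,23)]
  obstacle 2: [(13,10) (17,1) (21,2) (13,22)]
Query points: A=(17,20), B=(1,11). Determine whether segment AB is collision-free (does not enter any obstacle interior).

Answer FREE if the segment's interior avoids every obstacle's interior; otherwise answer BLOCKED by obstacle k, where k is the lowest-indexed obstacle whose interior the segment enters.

Obstacle 1 [(0,21) (2,5) (10,2) (10,23)]:
  edge (0,21)–(2,5): crosses AB
  edge (2,5)–(10,2): clear
  edge (10,2)–(10,23): crosses AB
  edge (10,23)–(0,21): clear
  → BLOCKED
Obstacle 2 [(13,10) (17,1) (21,2) (13,22)]:
  edge (13,10)–(17,1): clear
  edge (17,1)–(21,2): clear
  edge (21,2)–(13,22): crosses AB
  edge (13,22)–(13,10): crosses AB
  → BLOCKED

BLOCKED by obstacle 1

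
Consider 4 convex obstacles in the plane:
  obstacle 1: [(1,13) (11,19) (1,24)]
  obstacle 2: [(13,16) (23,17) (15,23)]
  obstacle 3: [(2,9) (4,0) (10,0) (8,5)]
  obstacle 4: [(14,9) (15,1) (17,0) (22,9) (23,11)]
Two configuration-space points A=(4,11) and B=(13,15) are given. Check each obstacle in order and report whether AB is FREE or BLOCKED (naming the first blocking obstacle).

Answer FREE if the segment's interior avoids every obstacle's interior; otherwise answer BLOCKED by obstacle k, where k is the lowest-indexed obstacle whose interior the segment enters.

FREE

Obstacle 1 [(1,13) (11,19) (1,24)]:
  edge (1,13)–(11,19): clear
  edge (11,19)–(1,24): clear
  edge (1,24)–(1,13): clear
  midpoint (17/2,13) outside
  → clear
Obstacle 2 [(13,16) (23,17) (15,23)]:
  edge (13,16)–(23,17): clear
  edge (23,17)–(15,23): clear
  edge (15,23)–(13,16): clear
  midpoint (17/2,13) outside
  → clear
Obstacle 3 [(2,9) (4,0) (10,0) (8,5)]:
  edge (2,9)–(4,0): clear
  edge (4,0)–(10,0): clear
  edge (10,0)–(8,5): clear
  edge (8,5)–(2,9): clear
  midpoint (17/2,13) outside
  → clear
Obstacle 4 [(14,9) (15,1) (17,0) (22,9) (23,11)]:
  edge (14,9)–(15,1): clear
  edge (15,1)–(17,0): clear
  edge (17,0)–(22,9): clear
  edge (22,9)–(23,11): clear
  edge (23,11)–(14,9): clear
  midpoint (17/2,13) outside
  → clear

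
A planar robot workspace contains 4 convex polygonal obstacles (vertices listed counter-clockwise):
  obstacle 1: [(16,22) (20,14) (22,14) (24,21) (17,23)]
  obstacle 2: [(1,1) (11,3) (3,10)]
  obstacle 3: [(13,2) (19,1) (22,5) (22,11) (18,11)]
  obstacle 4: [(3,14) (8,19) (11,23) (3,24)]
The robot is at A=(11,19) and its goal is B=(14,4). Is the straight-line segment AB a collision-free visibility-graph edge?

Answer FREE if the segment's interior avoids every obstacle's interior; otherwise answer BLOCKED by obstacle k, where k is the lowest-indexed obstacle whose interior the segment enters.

Obstacle 1 [(16,22) (20,14) (22,14) (24,21) (17,23)]:
  edge (16,22)–(20,14): clear
  edge (20,14)–(22,14): clear
  edge (22,14)–(24,21): clear
  edge (24,21)–(17,23): clear
  edge (17,23)–(16,22): clear
  midpoint (25/2,23/2) outside
  → clear
Obstacle 2 [(1,1) (11,3) (3,10)]:
  edge (1,1)–(11,3): clear
  edge (11,3)–(3,10): clear
  edge (3,10)–(1,1): clear
  midpoint (25/2,23/2) outside
  → clear
Obstacle 3 [(13,2) (19,1) (22,5) (22,11) (18,11)]:
  edge (13,2)–(19,1): clear
  edge (19,1)–(22,5): clear
  edge (22,5)–(22,11): clear
  edge (22,11)–(18,11): clear
  edge (18,11)–(13,2): clear
  midpoint (25/2,23/2) outside
  → clear
Obstacle 4 [(3,14) (8,19) (11,23) (3,24)]:
  edge (3,14)–(8,19): clear
  edge (8,19)–(11,23): clear
  edge (11,23)–(3,24): clear
  edge (3,24)–(3,14): clear
  midpoint (25/2,23/2) outside
  → clear

FREE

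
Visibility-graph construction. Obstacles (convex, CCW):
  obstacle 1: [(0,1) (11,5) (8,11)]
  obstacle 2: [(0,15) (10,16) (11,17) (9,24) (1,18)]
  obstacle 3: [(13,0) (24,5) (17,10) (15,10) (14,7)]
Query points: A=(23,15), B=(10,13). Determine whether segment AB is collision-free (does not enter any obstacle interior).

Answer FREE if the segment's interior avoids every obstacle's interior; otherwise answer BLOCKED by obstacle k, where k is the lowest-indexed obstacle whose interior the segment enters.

FREE

Obstacle 1 [(0,1) (11,5) (8,11)]:
  edge (0,1)–(11,5): clear
  edge (11,5)–(8,11): clear
  edge (8,11)–(0,1): clear
  midpoint (33/2,14) outside
  → clear
Obstacle 2 [(0,15) (10,16) (11,17) (9,24) (1,18)]:
  edge (0,15)–(10,16): clear
  edge (10,16)–(11,17): clear
  edge (11,17)–(9,24): clear
  edge (9,24)–(1,18): clear
  edge (1,18)–(0,15): clear
  midpoint (33/2,14) outside
  → clear
Obstacle 3 [(13,0) (24,5) (17,10) (15,10) (14,7)]:
  edge (13,0)–(24,5): clear
  edge (24,5)–(17,10): clear
  edge (17,10)–(15,10): clear
  edge (15,10)–(14,7): clear
  edge (14,7)–(13,0): clear
  midpoint (33/2,14) outside
  → clear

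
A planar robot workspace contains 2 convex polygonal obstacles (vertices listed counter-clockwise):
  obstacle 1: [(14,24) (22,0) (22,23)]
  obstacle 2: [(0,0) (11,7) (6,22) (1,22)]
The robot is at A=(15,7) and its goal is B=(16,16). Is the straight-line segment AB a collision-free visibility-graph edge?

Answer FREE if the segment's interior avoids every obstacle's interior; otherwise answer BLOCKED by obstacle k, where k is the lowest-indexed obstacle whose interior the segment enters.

Obstacle 1 [(14,24) (22,0) (22,23)]:
  edge (14,24)–(22,0): clear
  edge (22,0)–(22,23): clear
  edge (22,23)–(14,24): clear
  midpoint (31/2,23/2) outside
  → clear
Obstacle 2 [(0,0) (11,7) (6,22) (1,22)]:
  edge (0,0)–(11,7): clear
  edge (11,7)–(6,22): clear
  edge (6,22)–(1,22): clear
  edge (1,22)–(0,0): clear
  midpoint (31/2,23/2) outside
  → clear

FREE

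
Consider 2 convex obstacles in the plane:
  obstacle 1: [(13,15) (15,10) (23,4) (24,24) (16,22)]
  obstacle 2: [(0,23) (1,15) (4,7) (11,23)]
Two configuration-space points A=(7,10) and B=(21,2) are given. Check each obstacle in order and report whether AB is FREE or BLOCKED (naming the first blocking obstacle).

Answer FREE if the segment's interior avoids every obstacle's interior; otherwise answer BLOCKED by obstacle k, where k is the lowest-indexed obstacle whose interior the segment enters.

Obstacle 1 [(13,15) (15,10) (23,4) (24,24) (16,22)]:
  edge (13,15)–(15,10): clear
  edge (15,10)–(23,4): clear
  edge (23,4)–(24,24): clear
  edge (24,24)–(16,22): clear
  edge (16,22)–(13,15): clear
  midpoint (14,6) outside
  → clear
Obstacle 2 [(0,23) (1,15) (4,7) (11,23)]:
  edge (0,23)–(1,15): clear
  edge (1,15)–(4,7): clear
  edge (4,7)–(11,23): clear
  edge (11,23)–(0,23): clear
  midpoint (14,6) outside
  → clear

FREE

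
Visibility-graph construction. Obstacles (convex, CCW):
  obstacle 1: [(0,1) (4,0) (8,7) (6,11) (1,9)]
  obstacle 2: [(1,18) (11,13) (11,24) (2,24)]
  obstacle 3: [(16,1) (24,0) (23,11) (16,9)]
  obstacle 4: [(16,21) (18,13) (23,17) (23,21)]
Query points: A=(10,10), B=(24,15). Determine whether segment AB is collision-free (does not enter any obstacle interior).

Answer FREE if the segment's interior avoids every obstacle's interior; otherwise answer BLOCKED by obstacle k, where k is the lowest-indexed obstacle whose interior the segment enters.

FREE

Obstacle 1 [(0,1) (4,0) (8,7) (6,11) (1,9)]:
  edge (0,1)–(4,0): clear
  edge (4,0)–(8,7): clear
  edge (8,7)–(6,11): clear
  edge (6,11)–(1,9): clear
  edge (1,9)–(0,1): clear
  midpoint (17,25/2) outside
  → clear
Obstacle 2 [(1,18) (11,13) (11,24) (2,24)]:
  edge (1,18)–(11,13): clear
  edge (11,13)–(11,24): clear
  edge (11,24)–(2,24): clear
  edge (2,24)–(1,18): clear
  midpoint (17,25/2) outside
  → clear
Obstacle 3 [(16,1) (24,0) (23,11) (16,9)]:
  edge (16,1)–(24,0): clear
  edge (24,0)–(23,11): clear
  edge (23,11)–(16,9): clear
  edge (16,9)–(16,1): clear
  midpoint (17,25/2) outside
  → clear
Obstacle 4 [(16,21) (18,13) (23,17) (23,21)]:
  edge (16,21)–(18,13): clear
  edge (18,13)–(23,17): clear
  edge (23,17)–(23,21): clear
  edge (23,21)–(16,21): clear
  midpoint (17,25/2) outside
  → clear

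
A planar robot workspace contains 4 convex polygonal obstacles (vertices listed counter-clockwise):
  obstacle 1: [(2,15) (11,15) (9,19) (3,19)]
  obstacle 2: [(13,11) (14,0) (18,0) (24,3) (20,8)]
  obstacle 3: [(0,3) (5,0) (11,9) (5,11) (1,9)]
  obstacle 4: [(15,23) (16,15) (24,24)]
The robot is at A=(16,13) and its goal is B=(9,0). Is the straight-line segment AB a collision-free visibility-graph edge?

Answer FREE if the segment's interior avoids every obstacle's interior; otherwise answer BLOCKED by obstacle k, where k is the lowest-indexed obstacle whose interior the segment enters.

Obstacle 1 [(2,15) (11,15) (9,19) (3,19)]:
  edge (2,15)–(11,15): clear
  edge (11,15)–(9,19): clear
  edge (9,19)–(3,19): clear
  edge (3,19)–(2,15): clear
  midpoint (25/2,13/2) outside
  → clear
Obstacle 2 [(13,11) (14,0) (18,0) (24,3) (20,8)]:
  edge (13,11)–(14,0): crosses AB
  edge (14,0)–(18,0): clear
  edge (18,0)–(24,3): clear
  edge (24,3)–(20,8): clear
  edge (20,8)–(13,11): crosses AB
  → BLOCKED
Obstacle 3 [(0,3) (5,0) (11,9) (5,11) (1,9)]:
  edge (0,3)–(5,0): clear
  edge (5,0)–(11,9): clear
  edge (11,9)–(5,11): clear
  edge (5,11)–(1,9): clear
  edge (1,9)–(0,3): clear
  midpoint (25/2,13/2) outside
  → clear
Obstacle 4 [(15,23) (16,15) (24,24)]:
  edge (15,23)–(16,15): clear
  edge (16,15)–(24,24): clear
  edge (24,24)–(15,23): clear
  midpoint (25/2,13/2) outside
  → clear

BLOCKED by obstacle 2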